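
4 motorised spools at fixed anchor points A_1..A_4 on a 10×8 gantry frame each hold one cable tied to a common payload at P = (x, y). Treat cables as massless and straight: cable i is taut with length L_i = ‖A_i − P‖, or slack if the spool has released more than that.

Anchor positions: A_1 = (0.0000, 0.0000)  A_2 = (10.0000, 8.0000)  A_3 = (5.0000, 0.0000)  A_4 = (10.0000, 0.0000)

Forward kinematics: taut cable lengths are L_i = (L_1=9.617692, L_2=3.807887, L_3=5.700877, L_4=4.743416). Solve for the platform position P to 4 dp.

(8.5000, 4.5000)

expand ‖A_i−P‖²=L_i² and subtract eq 1 (k_i ≔ ‖A_i‖²−L_i²)
k_1 = 0.0000+0.0000−92.5000 = -92.5000
eq1−eq2 → [-20.0000  -16.0000]·P = -242.0000
eq1−eq3 → [-10.0000  0.0000]·P = -85.0000
eq1−eq4 → [-20.0000  0.0000]·P = -170.0000
2×2 solve → P = (8.5000, 4.5000)
check cable 4: ‖A_4−P‖² = 22.5000 ≈ L_4² = 22.5000 ✓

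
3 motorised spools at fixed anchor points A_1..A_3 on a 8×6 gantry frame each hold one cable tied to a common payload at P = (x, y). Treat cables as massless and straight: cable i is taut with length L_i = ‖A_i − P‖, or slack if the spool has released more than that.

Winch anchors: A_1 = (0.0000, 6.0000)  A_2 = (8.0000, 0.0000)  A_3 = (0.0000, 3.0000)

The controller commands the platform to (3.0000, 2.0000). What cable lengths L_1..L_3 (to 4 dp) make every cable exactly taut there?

(5.0000, 5.3852, 3.1623)

L_1 = √((0.0000−3.0000)² + (6.0000−2.0000)²) = 5.0000
L_2 = √((8.0000−3.0000)² + (0.0000−2.0000)²) = 5.3852
L_3 = √((0.0000−3.0000)² + (3.0000−2.0000)²) = 3.1623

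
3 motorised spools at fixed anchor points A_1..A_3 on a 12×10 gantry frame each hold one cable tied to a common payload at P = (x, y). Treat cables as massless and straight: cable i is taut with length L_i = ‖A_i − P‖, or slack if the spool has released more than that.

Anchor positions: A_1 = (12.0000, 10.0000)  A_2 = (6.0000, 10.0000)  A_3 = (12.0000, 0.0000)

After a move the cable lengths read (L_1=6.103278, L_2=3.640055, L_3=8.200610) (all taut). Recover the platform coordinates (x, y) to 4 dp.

circle eqns → linear via eq_j − eq_1; set c_j = A_j·A_j − L_j²
c_1 = 144.0000+100.0000−37.2500 = 206.7500
12.0000·x + 0.0000·y = c_1−c_2 = 84.0000
0.0000·x + 20.0000·y = c_1−c_3 = 130.0000
solve first two rows → x=7.0000, y=6.5000

(7.0000, 6.5000)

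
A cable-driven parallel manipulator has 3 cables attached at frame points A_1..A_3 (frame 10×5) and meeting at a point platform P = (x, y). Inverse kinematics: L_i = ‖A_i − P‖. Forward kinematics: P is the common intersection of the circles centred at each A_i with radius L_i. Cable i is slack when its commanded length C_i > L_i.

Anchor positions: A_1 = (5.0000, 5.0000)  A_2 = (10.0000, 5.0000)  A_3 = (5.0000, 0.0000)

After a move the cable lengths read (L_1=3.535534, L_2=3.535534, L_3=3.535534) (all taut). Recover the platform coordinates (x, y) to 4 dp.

(7.5000, 2.5000)

expand ‖A_i−P‖²=L_i² and subtract eq 1 (c_i ≔ ‖A_i‖²−L_i²)
c_1 = 25.0000+25.0000−12.5000 = 37.5000
eq1−eq2 → [-10.0000  0.0000]·P = -75.0000
eq1−eq3 → [0.0000  10.0000]·P = 25.0000
2×2 solve → P = (7.5000, 2.5000)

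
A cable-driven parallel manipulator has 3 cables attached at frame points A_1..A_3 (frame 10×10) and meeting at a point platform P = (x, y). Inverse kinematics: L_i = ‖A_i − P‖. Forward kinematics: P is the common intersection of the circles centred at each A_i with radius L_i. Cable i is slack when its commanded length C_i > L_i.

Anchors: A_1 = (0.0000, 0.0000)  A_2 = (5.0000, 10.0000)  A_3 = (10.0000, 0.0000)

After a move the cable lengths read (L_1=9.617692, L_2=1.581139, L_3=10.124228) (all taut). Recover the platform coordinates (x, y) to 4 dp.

(4.5000, 8.5000)

expand ‖A_i−P‖²=L_i² and subtract eq 1 (k_i ≔ ‖A_i‖²−L_i²)
k_1 = 0.0000+0.0000−92.5000 = -92.5000
eq1−eq2 → [-10.0000  -20.0000]·P = -215.0000
eq1−eq3 → [-20.0000  0.0000]·P = -90.0000
2×2 solve → P = (4.5000, 8.5000)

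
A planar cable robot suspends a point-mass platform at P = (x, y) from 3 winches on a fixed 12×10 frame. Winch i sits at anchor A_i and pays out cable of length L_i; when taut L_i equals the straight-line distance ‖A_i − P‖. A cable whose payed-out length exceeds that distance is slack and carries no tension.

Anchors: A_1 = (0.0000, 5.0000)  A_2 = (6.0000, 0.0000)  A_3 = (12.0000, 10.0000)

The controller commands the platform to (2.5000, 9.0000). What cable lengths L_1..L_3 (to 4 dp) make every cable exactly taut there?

cable 1: Δx=-2.5000, Δy=-4.0000; L_1 = √(Δx²+Δy²) = 4.7170
cable 2: Δx=3.5000, Δy=-9.0000; L_2 = √(Δx²+Δy²) = 9.6566
cable 3: Δx=9.5000, Δy=1.0000; L_3 = √(Δx²+Δy²) = 9.5525

(4.7170, 9.6566, 9.5525)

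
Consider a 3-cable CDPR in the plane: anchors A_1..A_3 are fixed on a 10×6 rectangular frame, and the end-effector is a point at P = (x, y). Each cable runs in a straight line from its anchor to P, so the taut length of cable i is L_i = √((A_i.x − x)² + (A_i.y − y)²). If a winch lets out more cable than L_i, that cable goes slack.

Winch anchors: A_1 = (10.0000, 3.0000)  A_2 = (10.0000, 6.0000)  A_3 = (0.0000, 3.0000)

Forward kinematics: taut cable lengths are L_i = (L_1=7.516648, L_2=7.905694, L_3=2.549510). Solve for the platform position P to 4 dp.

(2.5000, 3.5000)

expand ‖A_i−P‖²=L_i² and subtract eq 1 (c_i ≔ ‖A_i‖²−L_i²)
c_1 = 100.0000+9.0000−56.5000 = 52.5000
eq1−eq2 → [0.0000  -6.0000]·P = -21.0000
eq1−eq3 → [20.0000  0.0000]·P = 50.0000
2×2 solve → P = (2.5000, 3.5000)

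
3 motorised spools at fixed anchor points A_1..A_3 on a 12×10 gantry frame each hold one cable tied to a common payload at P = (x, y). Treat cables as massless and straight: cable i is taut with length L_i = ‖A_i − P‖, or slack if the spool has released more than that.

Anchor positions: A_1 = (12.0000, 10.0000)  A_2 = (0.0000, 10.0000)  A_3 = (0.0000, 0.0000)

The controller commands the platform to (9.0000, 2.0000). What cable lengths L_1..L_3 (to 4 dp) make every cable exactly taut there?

L_1: Δ = A_1−P = (3.0000, 8.0000) → ‖Δ‖ = √73.0000 = 8.5440
L_2: Δ = A_2−P = (-9.0000, 8.0000) → ‖Δ‖ = √145.0000 = 12.0416
L_3: Δ = A_3−P = (-9.0000, -2.0000) → ‖Δ‖ = √85.0000 = 9.2195

(8.5440, 12.0416, 9.2195)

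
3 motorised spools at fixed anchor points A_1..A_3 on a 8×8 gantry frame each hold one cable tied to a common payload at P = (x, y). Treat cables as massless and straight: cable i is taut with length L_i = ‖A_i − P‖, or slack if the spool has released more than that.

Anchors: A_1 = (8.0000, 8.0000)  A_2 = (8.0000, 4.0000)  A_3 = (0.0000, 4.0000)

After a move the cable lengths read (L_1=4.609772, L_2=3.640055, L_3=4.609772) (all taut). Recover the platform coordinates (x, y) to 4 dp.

expand ‖A_i−P‖²=L_i² and subtract eq 1 (c_i ≔ ‖A_i‖²−L_i²)
c_1 = 64.0000+64.0000−21.2500 = 106.7500
eq1−eq2 → [0.0000  8.0000]·P = 40.0000
eq1−eq3 → [16.0000  8.0000]·P = 112.0000
2×2 solve → P = (4.5000, 5.0000)

(4.5000, 5.0000)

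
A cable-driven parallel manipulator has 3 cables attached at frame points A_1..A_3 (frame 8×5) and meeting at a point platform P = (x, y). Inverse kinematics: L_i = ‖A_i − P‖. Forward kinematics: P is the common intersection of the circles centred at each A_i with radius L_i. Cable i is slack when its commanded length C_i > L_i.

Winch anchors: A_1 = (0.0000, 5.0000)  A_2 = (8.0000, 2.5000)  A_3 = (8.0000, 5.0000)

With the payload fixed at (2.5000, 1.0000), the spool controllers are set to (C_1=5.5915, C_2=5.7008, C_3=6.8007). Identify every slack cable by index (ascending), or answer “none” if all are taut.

cable 1: √((-2.5000)²+(4.0000)²)=4.7170, C_1=5.5915: slack
cable 2: √((5.5000)²+(1.5000)²)=5.7009, C_2=5.7008: taut
cable 3: √((5.5000)²+(4.0000)²)=6.8007, C_3=6.8007: taut

1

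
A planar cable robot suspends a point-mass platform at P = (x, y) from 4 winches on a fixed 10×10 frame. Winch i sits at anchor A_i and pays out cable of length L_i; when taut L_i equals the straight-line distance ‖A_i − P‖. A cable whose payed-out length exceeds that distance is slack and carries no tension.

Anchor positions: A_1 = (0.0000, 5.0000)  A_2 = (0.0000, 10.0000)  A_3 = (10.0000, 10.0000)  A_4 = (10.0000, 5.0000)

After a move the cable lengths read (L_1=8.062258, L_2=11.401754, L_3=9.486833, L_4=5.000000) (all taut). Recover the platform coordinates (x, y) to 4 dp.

circle eqns → linear via eq_j − eq_1; set q_j = A_j·A_j − L_j²
q_1 = 0.0000+25.0000−65.0000 = -40.0000
0.0000·x − 10.0000·y = q_1−q_2 = -10.0000
-20.0000·x − 10.0000·y = q_1−q_3 = -150.0000
-20.0000·x + 0.0000·y = q_1−q_4 = -140.0000
solve first two rows → x=7.0000, y=1.0000
check cable 4: ‖A_4−P‖² = 25.0000 ≈ L_4² = 25.0000 ✓

(7.0000, 1.0000)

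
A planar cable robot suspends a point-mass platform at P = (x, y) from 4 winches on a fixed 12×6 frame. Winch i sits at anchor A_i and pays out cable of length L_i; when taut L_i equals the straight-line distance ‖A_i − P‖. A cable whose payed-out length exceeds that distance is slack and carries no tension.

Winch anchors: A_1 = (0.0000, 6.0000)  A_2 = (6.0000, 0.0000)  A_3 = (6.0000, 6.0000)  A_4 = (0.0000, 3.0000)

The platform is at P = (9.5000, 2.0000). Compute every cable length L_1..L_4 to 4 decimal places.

L_1: Δ = A_1−P = (-9.5000, 4.0000) → ‖Δ‖ = √106.2500 = 10.3078
L_2: Δ = A_2−P = (-3.5000, -2.0000) → ‖Δ‖ = √16.2500 = 4.0311
L_3: Δ = A_3−P = (-3.5000, 4.0000) → ‖Δ‖ = √28.2500 = 5.3151
L_4: Δ = A_4−P = (-9.5000, 1.0000) → ‖Δ‖ = √91.2500 = 9.5525

(10.3078, 4.0311, 5.3151, 9.5525)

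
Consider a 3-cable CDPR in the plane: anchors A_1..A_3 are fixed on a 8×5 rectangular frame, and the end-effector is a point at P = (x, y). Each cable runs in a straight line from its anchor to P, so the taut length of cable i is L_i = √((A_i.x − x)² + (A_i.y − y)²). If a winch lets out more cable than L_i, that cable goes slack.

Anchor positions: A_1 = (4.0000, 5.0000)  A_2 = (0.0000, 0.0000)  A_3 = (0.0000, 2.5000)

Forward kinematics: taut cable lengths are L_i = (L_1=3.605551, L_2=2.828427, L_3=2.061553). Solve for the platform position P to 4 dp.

(2.0000, 2.0000)

each cable: (A_i−P)·(A_i−P) = L_i²; let k_i = ‖A_i‖²−L_i²
k_1 = 16.0000+25.0000−13.0000 = 28.0000
row 1: 8.0000x + 10.0000y = 36.0000  (k_2=-8.0000)
row 2: 8.0000x + 5.0000y = 26.0000  (k_3=2.0000)
Cramer on rows 1–2 → x = 2.0000, y = 2.0000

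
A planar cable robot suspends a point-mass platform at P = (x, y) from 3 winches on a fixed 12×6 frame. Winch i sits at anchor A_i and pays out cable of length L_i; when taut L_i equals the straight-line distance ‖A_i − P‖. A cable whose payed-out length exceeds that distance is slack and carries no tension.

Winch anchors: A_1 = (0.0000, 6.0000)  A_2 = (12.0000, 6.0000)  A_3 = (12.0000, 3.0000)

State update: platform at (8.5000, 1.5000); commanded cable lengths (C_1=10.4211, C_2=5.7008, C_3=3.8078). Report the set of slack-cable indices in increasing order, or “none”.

1

i=1: geometric 9.6177 vs commanded 10.4211 ⇒ slack
i=2: geometric 5.7009 vs commanded 5.7008 ⇒ taut
i=3: geometric 3.8079 vs commanded 3.8078 ⇒ taut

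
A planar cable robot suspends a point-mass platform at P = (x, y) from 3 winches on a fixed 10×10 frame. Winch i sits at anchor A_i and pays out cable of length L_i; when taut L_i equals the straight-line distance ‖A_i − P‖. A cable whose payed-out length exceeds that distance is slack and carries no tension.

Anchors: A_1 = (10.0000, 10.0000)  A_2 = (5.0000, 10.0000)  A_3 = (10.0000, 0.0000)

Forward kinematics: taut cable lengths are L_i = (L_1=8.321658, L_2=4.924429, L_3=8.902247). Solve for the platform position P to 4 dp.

(3.0000, 5.5000)

each cable: (A_i−P)·(A_i−P) = L_i²; let k_i = ‖A_i‖²−L_i²
k_1 = 100.0000+100.0000−69.2500 = 130.7500
row 1: 10.0000x + 0.0000y = 30.0000  (k_2=100.7500)
row 2: 0.0000x + 20.0000y = 110.0000  (k_3=20.7500)
Cramer on rows 1–2 → x = 3.0000, y = 5.5000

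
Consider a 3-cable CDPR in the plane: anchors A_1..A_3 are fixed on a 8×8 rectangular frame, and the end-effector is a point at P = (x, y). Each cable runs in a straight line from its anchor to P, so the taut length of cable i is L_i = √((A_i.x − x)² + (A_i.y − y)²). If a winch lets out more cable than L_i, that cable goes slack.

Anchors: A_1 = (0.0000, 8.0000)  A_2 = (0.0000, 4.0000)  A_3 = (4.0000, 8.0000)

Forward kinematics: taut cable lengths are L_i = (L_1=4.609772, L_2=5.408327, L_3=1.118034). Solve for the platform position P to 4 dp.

circle eqns → linear via eq_j − eq_1; set k_j = A_j·A_j − L_j²
k_1 = 0.0000+64.0000−21.2500 = 42.7500
0.0000·x + 8.0000·y = k_1−k_2 = 56.0000
-8.0000·x + 0.0000·y = k_1−k_3 = -36.0000
solve first two rows → x=4.5000, y=7.0000

(4.5000, 7.0000)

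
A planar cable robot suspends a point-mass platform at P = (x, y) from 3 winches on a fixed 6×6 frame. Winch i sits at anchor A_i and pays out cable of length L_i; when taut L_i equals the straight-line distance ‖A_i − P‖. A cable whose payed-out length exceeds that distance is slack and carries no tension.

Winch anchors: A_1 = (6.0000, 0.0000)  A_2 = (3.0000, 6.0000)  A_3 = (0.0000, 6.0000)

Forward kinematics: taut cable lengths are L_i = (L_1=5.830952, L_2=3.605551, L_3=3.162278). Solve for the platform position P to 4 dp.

(1.0000, 3.0000)

expand ‖A_i−P‖²=L_i² and subtract eq 1 (q_i ≔ ‖A_i‖²−L_i²)
q_1 = 36.0000+0.0000−34.0000 = 2.0000
eq1−eq2 → [6.0000  -12.0000]·P = -30.0000
eq1−eq3 → [12.0000  -12.0000]·P = -24.0000
2×2 solve → P = (1.0000, 3.0000)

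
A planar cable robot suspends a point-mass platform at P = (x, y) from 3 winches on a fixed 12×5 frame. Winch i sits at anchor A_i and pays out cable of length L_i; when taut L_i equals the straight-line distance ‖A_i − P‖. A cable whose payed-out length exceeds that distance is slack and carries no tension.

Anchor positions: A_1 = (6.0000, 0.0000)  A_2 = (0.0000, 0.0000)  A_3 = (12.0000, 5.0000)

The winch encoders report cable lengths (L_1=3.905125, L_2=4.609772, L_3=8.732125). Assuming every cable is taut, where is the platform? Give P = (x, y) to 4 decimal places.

each cable: (A_i−P)·(A_i−P) = L_i²; let c_i = ‖A_i‖²−L_i²
c_1 = 36.0000+0.0000−15.2500 = 20.7500
row 1: 12.0000x + 0.0000y = 42.0000  (c_2=-21.2500)
row 2: -12.0000x − 10.0000y = -72.0000  (c_3=92.7500)
Cramer on rows 1–2 → x = 3.5000, y = 3.0000

(3.5000, 3.0000)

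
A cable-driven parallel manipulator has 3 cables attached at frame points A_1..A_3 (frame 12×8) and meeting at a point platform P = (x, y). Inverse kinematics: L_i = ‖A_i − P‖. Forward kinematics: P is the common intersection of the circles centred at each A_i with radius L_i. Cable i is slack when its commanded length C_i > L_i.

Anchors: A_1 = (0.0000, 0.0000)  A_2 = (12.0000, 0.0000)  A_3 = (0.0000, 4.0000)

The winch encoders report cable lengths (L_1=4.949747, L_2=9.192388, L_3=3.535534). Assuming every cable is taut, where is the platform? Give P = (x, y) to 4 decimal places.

expand ‖A_i−P‖²=L_i² and subtract eq 1 (k_i ≔ ‖A_i‖²−L_i²)
k_1 = 0.0000+0.0000−24.5000 = -24.5000
eq1−eq2 → [-24.0000  0.0000]·P = -84.0000
eq1−eq3 → [0.0000  -8.0000]·P = -28.0000
2×2 solve → P = (3.5000, 3.5000)

(3.5000, 3.5000)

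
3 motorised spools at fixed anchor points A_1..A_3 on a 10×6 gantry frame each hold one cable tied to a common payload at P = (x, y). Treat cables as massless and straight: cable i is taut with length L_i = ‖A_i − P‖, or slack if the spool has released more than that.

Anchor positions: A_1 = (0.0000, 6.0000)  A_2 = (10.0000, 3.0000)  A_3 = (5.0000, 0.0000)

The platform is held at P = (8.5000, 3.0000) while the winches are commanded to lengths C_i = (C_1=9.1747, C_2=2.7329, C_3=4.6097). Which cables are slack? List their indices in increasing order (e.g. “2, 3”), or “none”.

1, 2

i=1: geometric 9.0139 vs commanded 9.1747 ⇒ slack
i=2: geometric 1.5000 vs commanded 2.7329 ⇒ slack
i=3: geometric 4.6098 vs commanded 4.6097 ⇒ taut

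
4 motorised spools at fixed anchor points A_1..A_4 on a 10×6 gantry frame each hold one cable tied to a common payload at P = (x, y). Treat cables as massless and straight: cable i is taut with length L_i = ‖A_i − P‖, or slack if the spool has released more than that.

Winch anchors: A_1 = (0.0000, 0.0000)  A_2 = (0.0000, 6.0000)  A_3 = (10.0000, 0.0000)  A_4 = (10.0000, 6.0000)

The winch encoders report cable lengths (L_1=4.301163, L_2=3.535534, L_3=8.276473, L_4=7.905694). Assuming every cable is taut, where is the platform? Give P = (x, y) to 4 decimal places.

expand ‖A_i−P‖²=L_i² and subtract eq 1 (c_i ≔ ‖A_i‖²−L_i²)
c_1 = 0.0000+0.0000−18.5000 = -18.5000
eq1−eq2 → [0.0000  -12.0000]·P = -42.0000
eq1−eq3 → [-20.0000  0.0000]·P = -50.0000
eq1−eq4 → [-20.0000  -12.0000]·P = -92.0000
2×2 solve → P = (2.5000, 3.5000)
check cable 4: ‖A_4−P‖² = 62.5000 ≈ L_4² = 62.5000 ✓

(2.5000, 3.5000)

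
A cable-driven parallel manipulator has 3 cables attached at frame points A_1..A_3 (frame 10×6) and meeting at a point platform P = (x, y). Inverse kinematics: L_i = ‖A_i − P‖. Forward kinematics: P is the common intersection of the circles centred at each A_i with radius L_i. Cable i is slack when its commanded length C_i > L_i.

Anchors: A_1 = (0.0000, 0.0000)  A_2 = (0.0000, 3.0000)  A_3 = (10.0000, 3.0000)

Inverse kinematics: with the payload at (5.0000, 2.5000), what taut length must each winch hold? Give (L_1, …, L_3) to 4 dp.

(5.5902, 5.0249, 5.0249)

L_1: Δ = A_1−P = (-5.0000, -2.5000) → ‖Δ‖ = √31.2500 = 5.5902
L_2: Δ = A_2−P = (-5.0000, 0.5000) → ‖Δ‖ = √25.2500 = 5.0249
L_3: Δ = A_3−P = (5.0000, 0.5000) → ‖Δ‖ = √25.2500 = 5.0249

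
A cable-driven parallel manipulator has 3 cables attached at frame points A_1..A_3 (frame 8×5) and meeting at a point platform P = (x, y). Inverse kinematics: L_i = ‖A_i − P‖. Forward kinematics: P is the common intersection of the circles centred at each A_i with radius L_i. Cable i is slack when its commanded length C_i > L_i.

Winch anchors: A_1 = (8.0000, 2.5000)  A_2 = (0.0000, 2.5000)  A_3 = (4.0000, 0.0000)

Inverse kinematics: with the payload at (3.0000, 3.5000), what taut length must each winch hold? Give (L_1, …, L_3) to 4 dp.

(5.0990, 3.1623, 3.6401)

cable 1: Δx=5.0000, Δy=-1.0000; L_1 = √(Δx²+Δy²) = 5.0990
cable 2: Δx=-3.0000, Δy=-1.0000; L_2 = √(Δx²+Δy²) = 3.1623
cable 3: Δx=1.0000, Δy=-3.5000; L_3 = √(Δx²+Δy²) = 3.6401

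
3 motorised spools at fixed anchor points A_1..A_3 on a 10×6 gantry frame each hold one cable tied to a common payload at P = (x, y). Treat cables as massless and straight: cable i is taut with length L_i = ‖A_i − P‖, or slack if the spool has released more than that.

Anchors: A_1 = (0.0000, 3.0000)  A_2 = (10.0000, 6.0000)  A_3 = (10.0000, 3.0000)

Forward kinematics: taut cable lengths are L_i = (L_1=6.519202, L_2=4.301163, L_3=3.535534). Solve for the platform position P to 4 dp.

(6.5000, 3.5000)

expand ‖A_i−P‖²=L_i² and subtract eq 1 (k_i ≔ ‖A_i‖²−L_i²)
k_1 = 0.0000+9.0000−42.5000 = -33.5000
eq1−eq2 → [-20.0000  -6.0000]·P = -151.0000
eq1−eq3 → [-20.0000  0.0000]·P = -130.0000
2×2 solve → P = (6.5000, 3.5000)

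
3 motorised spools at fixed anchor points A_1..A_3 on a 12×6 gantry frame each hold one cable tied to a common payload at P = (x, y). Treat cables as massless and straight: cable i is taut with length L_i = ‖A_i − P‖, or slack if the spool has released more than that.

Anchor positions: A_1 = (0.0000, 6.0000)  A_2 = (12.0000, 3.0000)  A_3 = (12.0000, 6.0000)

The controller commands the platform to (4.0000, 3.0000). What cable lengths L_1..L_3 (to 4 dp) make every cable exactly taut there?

(5.0000, 8.0000, 8.5440)

cable 1: Δx=-4.0000, Δy=3.0000; L_1 = √(Δx²+Δy²) = 5.0000
cable 2: Δx=8.0000, Δy=0.0000; L_2 = √(Δx²+Δy²) = 8.0000
cable 3: Δx=8.0000, Δy=3.0000; L_3 = √(Δx²+Δy²) = 8.5440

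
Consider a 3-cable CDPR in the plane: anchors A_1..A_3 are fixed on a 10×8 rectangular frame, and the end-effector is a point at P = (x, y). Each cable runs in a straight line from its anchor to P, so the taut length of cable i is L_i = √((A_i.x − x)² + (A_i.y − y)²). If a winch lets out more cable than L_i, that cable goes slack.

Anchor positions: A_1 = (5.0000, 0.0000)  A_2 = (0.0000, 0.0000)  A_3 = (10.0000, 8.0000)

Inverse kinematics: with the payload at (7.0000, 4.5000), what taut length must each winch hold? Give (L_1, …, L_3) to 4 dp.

(4.9244, 8.3217, 4.6098)

L_1: Δ = A_1−P = (-2.0000, -4.5000) → ‖Δ‖ = √24.2500 = 4.9244
L_2: Δ = A_2−P = (-7.0000, -4.5000) → ‖Δ‖ = √69.2500 = 8.3217
L_3: Δ = A_3−P = (3.0000, 3.5000) → ‖Δ‖ = √21.2500 = 4.6098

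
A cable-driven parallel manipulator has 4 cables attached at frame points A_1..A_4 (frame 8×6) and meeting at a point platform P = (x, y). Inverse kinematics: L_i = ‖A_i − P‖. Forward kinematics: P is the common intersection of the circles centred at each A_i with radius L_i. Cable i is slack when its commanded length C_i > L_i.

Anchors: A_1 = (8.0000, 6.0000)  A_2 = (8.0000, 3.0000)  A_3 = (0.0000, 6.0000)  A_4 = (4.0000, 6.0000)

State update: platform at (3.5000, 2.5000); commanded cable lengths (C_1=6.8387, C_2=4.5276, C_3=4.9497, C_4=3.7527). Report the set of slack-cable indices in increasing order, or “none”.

cable 1: √((4.5000)²+(3.5000)²)=5.7009, C_1=6.8387: slack
cable 2: √((4.5000)²+(0.5000)²)=4.5277, C_2=4.5276: taut
cable 3: √((-3.5000)²+(3.5000)²)=4.9497, C_3=4.9497: taut
cable 4: √((0.5000)²+(3.5000)²)=3.5355, C_4=3.7527: slack

1, 4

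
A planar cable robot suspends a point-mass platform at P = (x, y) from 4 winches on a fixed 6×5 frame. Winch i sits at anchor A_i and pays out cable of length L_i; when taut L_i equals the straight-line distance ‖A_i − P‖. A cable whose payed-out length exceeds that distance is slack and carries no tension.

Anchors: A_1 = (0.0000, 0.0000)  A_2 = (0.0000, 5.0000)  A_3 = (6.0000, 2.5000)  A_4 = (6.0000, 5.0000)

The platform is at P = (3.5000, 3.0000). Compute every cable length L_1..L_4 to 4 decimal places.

(4.6098, 4.0311, 2.5495, 3.2016)

L_1 = √((0.0000−3.5000)² + (0.0000−3.0000)²) = 4.6098
L_2 = √((0.0000−3.5000)² + (5.0000−3.0000)²) = 4.0311
L_3 = √((6.0000−3.5000)² + (2.5000−3.0000)²) = 2.5495
L_4 = √((6.0000−3.5000)² + (5.0000−3.0000)²) = 3.2016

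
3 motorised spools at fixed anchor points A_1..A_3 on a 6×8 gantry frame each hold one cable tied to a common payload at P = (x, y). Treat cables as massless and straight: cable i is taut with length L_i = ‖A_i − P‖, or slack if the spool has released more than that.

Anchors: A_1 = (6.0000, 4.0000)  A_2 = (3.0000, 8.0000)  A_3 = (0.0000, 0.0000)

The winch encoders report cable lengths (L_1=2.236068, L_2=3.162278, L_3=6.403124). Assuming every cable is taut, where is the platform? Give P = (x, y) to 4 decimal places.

circle eqns → linear via eq_j − eq_1; set c_j = A_j·A_j − L_j²
c_1 = 36.0000+16.0000−5.0000 = 47.0000
6.0000·x − 8.0000·y = c_1−c_2 = -16.0000
12.0000·x + 8.0000·y = c_1−c_3 = 88.0000
solve first two rows → x=4.0000, y=5.0000

(4.0000, 5.0000)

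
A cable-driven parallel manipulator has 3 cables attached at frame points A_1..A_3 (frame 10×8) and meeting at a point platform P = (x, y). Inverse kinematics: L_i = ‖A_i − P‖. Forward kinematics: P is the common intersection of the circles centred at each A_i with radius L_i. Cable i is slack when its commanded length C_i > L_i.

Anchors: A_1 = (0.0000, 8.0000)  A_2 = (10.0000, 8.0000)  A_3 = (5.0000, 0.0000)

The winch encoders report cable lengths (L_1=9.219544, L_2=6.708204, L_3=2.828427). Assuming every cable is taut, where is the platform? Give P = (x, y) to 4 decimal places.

(7.0000, 2.0000)

expand ‖A_i−P‖²=L_i² and subtract eq 1 (q_i ≔ ‖A_i‖²−L_i²)
q_1 = 0.0000+64.0000−85.0000 = -21.0000
eq1−eq2 → [-20.0000  0.0000]·P = -140.0000
eq1−eq3 → [-10.0000  16.0000]·P = -38.0000
2×2 solve → P = (7.0000, 2.0000)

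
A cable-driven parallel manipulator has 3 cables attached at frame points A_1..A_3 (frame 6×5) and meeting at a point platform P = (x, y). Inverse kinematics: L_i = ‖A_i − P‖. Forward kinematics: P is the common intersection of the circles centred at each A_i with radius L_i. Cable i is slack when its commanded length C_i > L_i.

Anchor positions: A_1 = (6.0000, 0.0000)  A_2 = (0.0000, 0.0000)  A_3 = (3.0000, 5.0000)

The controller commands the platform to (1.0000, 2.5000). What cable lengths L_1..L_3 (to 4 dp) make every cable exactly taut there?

L_1 = √((6.0000−1.0000)² + (0.0000−2.5000)²) = 5.5902
L_2 = √((0.0000−1.0000)² + (0.0000−2.5000)²) = 2.6926
L_3 = √((3.0000−1.0000)² + (5.0000−2.5000)²) = 3.2016

(5.5902, 2.6926, 3.2016)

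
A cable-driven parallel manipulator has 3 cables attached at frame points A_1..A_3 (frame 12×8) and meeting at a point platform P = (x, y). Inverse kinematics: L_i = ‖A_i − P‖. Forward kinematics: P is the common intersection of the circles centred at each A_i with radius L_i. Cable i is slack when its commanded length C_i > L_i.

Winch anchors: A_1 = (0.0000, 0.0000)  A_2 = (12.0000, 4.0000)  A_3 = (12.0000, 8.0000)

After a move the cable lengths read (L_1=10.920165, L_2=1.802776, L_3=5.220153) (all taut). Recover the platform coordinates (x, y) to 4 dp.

(10.5000, 3.0000)

each cable: (A_i−P)·(A_i−P) = L_i²; let c_i = ‖A_i‖²−L_i²
c_1 = 0.0000+0.0000−119.2500 = -119.2500
row 1: -24.0000x − 8.0000y = -276.0000  (c_2=156.7500)
row 2: -24.0000x − 16.0000y = -300.0000  (c_3=180.7500)
Cramer on rows 1–2 → x = 10.5000, y = 3.0000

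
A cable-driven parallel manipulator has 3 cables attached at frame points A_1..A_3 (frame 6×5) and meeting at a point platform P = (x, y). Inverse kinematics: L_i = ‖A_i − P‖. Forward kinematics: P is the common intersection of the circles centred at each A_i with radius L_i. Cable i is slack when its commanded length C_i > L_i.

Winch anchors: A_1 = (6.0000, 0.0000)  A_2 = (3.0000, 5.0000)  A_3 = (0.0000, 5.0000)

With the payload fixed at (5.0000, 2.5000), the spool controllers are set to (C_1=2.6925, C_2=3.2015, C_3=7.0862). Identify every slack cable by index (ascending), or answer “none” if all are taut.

i=1: geometric 2.6926 vs commanded 2.6925 ⇒ taut
i=2: geometric 3.2016 vs commanded 3.2015 ⇒ taut
i=3: geometric 5.5902 vs commanded 7.0862 ⇒ slack

3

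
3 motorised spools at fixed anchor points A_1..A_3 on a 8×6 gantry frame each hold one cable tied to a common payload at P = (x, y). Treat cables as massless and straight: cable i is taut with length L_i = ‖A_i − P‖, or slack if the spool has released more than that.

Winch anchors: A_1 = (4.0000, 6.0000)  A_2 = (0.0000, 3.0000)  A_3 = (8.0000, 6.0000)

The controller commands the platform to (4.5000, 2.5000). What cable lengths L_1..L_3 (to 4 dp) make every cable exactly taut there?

(3.5355, 4.5277, 4.9497)

L_1: Δ = A_1−P = (-0.5000, 3.5000) → ‖Δ‖ = √12.5000 = 3.5355
L_2: Δ = A_2−P = (-4.5000, 0.5000) → ‖Δ‖ = √20.5000 = 4.5277
L_3: Δ = A_3−P = (3.5000, 3.5000) → ‖Δ‖ = √24.5000 = 4.9497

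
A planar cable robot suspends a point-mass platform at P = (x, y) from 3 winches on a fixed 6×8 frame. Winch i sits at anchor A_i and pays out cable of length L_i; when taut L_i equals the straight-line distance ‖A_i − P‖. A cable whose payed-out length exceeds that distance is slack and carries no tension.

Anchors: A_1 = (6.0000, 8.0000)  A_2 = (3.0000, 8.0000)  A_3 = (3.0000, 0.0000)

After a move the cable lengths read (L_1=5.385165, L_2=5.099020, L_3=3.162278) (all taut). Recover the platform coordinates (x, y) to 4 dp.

(4.0000, 3.0000)

expand ‖A_i−P‖²=L_i² and subtract eq 1 (q_i ≔ ‖A_i‖²−L_i²)
q_1 = 36.0000+64.0000−29.0000 = 71.0000
eq1−eq2 → [6.0000  0.0000]·P = 24.0000
eq1−eq3 → [6.0000  16.0000]·P = 72.0000
2×2 solve → P = (4.0000, 3.0000)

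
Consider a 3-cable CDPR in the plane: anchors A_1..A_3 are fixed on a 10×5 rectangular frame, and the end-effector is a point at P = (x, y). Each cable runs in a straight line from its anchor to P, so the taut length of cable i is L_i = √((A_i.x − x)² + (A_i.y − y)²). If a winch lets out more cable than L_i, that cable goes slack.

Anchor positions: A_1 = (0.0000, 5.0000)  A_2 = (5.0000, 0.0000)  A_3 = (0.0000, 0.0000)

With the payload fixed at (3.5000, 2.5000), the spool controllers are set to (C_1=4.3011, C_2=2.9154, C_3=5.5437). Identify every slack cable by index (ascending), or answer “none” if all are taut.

3

cable 1: √((-3.5000)²+(2.5000)²)=4.3012, C_1=4.3011: taut
cable 2: √((1.5000)²+(-2.5000)²)=2.9155, C_2=2.9154: taut
cable 3: √((-3.5000)²+(-2.5000)²)=4.3012, C_3=5.5437: slack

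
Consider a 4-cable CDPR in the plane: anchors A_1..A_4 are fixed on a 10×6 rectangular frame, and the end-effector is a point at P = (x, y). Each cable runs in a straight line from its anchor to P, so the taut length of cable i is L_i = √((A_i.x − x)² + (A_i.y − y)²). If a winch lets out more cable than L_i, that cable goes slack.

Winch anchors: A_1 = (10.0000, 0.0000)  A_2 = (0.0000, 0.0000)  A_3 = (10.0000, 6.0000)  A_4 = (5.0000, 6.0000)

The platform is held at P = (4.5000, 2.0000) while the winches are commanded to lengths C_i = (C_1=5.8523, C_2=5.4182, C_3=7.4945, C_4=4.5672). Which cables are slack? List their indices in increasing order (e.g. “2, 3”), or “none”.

2, 3, 4

cable 1: √((5.5000)²+(-2.0000)²)=5.8523, C_1=5.8523: taut
cable 2: √((-4.5000)²+(-2.0000)²)=4.9244, C_2=5.4182: slack
cable 3: √((5.5000)²+(4.0000)²)=6.8007, C_3=7.4945: slack
cable 4: √((0.5000)²+(4.0000)²)=4.0311, C_4=4.5672: slack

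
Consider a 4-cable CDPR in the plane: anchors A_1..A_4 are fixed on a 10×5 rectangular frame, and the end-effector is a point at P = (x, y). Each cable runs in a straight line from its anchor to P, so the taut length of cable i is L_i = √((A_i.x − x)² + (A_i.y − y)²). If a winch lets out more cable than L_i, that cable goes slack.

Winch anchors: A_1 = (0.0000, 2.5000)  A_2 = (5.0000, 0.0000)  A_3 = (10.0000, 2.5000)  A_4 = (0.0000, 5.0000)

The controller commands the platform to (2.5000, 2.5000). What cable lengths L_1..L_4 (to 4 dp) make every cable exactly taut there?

(2.5000, 3.5355, 7.5000, 3.5355)

L_1: Δ = A_1−P = (-2.5000, 0.0000) → ‖Δ‖ = √6.2500 = 2.5000
L_2: Δ = A_2−P = (2.5000, -2.5000) → ‖Δ‖ = √12.5000 = 3.5355
L_3: Δ = A_3−P = (7.5000, 0.0000) → ‖Δ‖ = √56.2500 = 7.5000
L_4: Δ = A_4−P = (-2.5000, 2.5000) → ‖Δ‖ = √12.5000 = 3.5355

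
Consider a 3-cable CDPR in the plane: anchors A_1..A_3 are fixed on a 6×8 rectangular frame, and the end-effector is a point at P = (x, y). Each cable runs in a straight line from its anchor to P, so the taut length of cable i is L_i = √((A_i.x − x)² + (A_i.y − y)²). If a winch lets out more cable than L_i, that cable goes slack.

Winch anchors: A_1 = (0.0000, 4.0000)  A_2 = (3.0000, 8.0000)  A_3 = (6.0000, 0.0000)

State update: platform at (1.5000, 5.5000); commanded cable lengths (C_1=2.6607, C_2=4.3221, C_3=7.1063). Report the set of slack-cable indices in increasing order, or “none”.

1, 2

cable 1: √((-1.5000)²+(-1.5000)²)=2.1213, C_1=2.6607: slack
cable 2: √((1.5000)²+(2.5000)²)=2.9155, C_2=4.3221: slack
cable 3: √((4.5000)²+(-5.5000)²)=7.1063, C_3=7.1063: taut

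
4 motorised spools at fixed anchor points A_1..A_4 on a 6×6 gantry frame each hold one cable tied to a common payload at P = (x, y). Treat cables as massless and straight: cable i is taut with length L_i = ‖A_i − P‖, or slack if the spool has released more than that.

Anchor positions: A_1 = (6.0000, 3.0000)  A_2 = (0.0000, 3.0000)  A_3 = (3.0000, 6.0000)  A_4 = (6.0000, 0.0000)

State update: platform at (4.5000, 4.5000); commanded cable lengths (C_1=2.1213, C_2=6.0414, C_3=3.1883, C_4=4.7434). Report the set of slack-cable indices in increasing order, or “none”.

i=1: geometric 2.1213 vs commanded 2.1213 ⇒ taut
i=2: geometric 4.7434 vs commanded 6.0414 ⇒ slack
i=3: geometric 2.1213 vs commanded 3.1883 ⇒ slack
i=4: geometric 4.7434 vs commanded 4.7434 ⇒ taut

2, 3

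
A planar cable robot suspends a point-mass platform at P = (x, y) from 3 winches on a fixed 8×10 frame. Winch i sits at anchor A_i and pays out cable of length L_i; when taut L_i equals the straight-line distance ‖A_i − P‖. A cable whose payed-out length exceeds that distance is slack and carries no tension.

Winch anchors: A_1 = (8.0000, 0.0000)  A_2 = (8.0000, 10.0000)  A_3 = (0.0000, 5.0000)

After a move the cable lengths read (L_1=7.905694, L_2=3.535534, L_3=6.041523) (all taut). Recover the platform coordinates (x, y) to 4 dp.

(5.5000, 7.5000)

each cable: (A_i−P)·(A_i−P) = L_i²; let k_i = ‖A_i‖²−L_i²
k_1 = 64.0000+0.0000−62.5000 = 1.5000
row 1: 0.0000x − 20.0000y = -150.0000  (k_2=151.5000)
row 2: 16.0000x − 10.0000y = 13.0000  (k_3=-11.5000)
Cramer on rows 1–2 → x = 5.5000, y = 7.5000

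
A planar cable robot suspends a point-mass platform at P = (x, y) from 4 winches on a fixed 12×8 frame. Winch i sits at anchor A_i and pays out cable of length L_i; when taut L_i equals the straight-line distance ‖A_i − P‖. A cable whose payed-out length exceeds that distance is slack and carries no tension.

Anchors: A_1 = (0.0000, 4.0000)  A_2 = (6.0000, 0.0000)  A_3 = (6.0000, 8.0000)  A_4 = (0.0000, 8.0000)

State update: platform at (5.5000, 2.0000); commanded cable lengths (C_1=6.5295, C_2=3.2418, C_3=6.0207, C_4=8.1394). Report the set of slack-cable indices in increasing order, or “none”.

cable 1: √((-5.5000)²+(2.0000)²)=5.8523, C_1=6.5295: slack
cable 2: √((0.5000)²+(-2.0000)²)=2.0616, C_2=3.2418: slack
cable 3: √((0.5000)²+(6.0000)²)=6.0208, C_3=6.0207: taut
cable 4: √((-5.5000)²+(6.0000)²)=8.1394, C_4=8.1394: taut

1, 2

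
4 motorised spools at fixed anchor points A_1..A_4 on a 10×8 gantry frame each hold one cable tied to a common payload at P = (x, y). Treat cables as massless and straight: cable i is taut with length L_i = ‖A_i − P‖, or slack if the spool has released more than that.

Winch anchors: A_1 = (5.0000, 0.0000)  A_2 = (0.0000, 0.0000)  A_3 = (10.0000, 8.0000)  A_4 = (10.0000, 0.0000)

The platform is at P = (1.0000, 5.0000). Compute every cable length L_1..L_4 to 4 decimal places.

(6.4031, 5.0990, 9.4868, 10.2956)

L_1: Δ = A_1−P = (4.0000, -5.0000) → ‖Δ‖ = √41.0000 = 6.4031
L_2: Δ = A_2−P = (-1.0000, -5.0000) → ‖Δ‖ = √26.0000 = 5.0990
L_3: Δ = A_3−P = (9.0000, 3.0000) → ‖Δ‖ = √90.0000 = 9.4868
L_4: Δ = A_4−P = (9.0000, -5.0000) → ‖Δ‖ = √106.0000 = 10.2956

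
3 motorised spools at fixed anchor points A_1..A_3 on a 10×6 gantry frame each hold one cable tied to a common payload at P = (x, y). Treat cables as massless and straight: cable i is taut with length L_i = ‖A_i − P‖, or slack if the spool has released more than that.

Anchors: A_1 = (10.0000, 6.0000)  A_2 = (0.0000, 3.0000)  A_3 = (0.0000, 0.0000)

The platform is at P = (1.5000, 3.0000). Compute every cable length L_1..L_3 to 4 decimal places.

(9.0139, 1.5000, 3.3541)

cable 1: Δx=8.5000, Δy=3.0000; L_1 = √(Δx²+Δy²) = 9.0139
cable 2: Δx=-1.5000, Δy=0.0000; L_2 = √(Δx²+Δy²) = 1.5000
cable 3: Δx=-1.5000, Δy=-3.0000; L_3 = √(Δx²+Δy²) = 3.3541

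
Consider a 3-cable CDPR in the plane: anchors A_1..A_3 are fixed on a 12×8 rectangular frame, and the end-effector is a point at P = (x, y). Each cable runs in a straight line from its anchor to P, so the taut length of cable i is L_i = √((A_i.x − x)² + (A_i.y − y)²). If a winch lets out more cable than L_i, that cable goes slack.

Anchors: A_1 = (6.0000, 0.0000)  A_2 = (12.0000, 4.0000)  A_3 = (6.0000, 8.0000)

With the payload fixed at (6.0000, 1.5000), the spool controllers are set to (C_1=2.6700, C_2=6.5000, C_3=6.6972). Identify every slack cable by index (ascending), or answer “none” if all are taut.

1, 3

cable 1: √((0.0000)²+(-1.5000)²)=1.5000, C_1=2.6700: slack
cable 2: √((6.0000)²+(2.5000)²)=6.5000, C_2=6.5000: taut
cable 3: √((0.0000)²+(6.5000)²)=6.5000, C_3=6.6972: slack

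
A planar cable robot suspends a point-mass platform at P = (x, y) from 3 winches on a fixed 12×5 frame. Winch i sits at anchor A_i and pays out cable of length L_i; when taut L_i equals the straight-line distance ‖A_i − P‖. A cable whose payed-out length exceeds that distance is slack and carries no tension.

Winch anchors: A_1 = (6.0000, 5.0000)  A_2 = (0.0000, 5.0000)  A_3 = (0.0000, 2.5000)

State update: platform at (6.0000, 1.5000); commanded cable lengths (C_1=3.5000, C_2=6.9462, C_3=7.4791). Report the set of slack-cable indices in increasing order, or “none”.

cable 1: L_1 = ‖A_1−P‖ = 3.5000;  C_1 = 3.5000 → taut
cable 2: L_2 = ‖A_2−P‖ = 6.9462;  C_2 = 6.9462 → taut
cable 3: L_3 = ‖A_3−P‖ = 6.0828;  C_3 = 7.4791 → slack

3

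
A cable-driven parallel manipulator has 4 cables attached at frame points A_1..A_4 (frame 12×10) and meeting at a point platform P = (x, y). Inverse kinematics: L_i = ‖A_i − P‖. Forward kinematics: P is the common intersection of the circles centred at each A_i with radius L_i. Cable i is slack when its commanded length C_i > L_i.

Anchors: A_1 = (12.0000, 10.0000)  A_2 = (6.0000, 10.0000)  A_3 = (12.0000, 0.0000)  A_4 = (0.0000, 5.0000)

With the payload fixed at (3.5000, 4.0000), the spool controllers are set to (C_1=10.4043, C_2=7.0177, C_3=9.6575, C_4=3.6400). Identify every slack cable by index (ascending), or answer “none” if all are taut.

2, 3

cable 1: L_1 = ‖A_1−P‖ = 10.4043;  C_1 = 10.4043 → taut
cable 2: L_2 = ‖A_2−P‖ = 6.5000;  C_2 = 7.0177 → slack
cable 3: L_3 = ‖A_3−P‖ = 9.3941;  C_3 = 9.6575 → slack
cable 4: L_4 = ‖A_4−P‖ = 3.6401;  C_4 = 3.6400 → taut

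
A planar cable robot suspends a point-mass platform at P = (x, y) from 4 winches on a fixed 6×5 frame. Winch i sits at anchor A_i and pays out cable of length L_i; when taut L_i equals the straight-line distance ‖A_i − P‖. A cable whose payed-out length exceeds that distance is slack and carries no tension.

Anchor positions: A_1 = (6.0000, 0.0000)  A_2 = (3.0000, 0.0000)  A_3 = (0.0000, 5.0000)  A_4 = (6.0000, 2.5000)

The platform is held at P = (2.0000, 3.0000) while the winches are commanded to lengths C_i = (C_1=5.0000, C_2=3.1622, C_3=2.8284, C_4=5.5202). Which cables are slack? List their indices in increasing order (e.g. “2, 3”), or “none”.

4

cable 1: √((4.0000)²+(-3.0000)²)=5.0000, C_1=5.0000: taut
cable 2: √((1.0000)²+(-3.0000)²)=3.1623, C_2=3.1622: taut
cable 3: √((-2.0000)²+(2.0000)²)=2.8284, C_3=2.8284: taut
cable 4: √((4.0000)²+(-0.5000)²)=4.0311, C_4=5.5202: slack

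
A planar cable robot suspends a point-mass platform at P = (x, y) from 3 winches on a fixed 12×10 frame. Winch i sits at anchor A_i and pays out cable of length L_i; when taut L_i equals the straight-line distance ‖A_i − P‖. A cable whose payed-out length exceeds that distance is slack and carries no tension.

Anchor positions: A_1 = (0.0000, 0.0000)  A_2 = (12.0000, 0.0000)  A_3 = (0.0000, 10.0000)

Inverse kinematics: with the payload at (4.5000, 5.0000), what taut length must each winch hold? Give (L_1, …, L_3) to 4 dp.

cable 1: Δx=-4.5000, Δy=-5.0000; L_1 = √(Δx²+Δy²) = 6.7268
cable 2: Δx=7.5000, Δy=-5.0000; L_2 = √(Δx²+Δy²) = 9.0139
cable 3: Δx=-4.5000, Δy=5.0000; L_3 = √(Δx²+Δy²) = 6.7268

(6.7268, 9.0139, 6.7268)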